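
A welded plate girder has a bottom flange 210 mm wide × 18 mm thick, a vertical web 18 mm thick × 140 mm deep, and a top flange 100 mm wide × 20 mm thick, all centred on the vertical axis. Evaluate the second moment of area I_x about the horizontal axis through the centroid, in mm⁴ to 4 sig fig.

I_x ≈ 3.836 × 10⁷ mm⁴

Treat the section as a set of non-overlapping primitives; coordinates are from the bounding-box lower-left.
Bottom plate: 210 × 18, A = 3 780 mm², y = 9 mm, Ī = 102 060 mm⁴.
Web plate: 18 × 140, A = 2 520 mm², y = 88 mm, Ī = 4 116 000 mm⁴.
Top plate: 100 × 20, A = 2 000 mm², y = 168 mm, Ī = 66666.7 mm⁴.
Centroid: ȳ = ΣA·y / ΣA = 71.2988 mm.
Transfer each piece to the horizontal axis through the centroid using Ī + A·d² with d = y − 71.2988:
  bottom plate: d = -62.2988 mm → contributes +14 772 769 mm⁴
  web plate: d = 16.7012 mm → contributes +4 818 904 mm⁴
  top plate: d = 96.7012 mm → contributes +18 768 913 mm⁴
Total I = 38 360 586 mm⁴.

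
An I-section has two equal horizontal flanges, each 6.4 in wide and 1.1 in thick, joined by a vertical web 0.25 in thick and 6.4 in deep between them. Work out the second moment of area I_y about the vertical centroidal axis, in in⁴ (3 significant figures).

I_y ≈ 48.1 in⁴

Treat the section as a set of non-overlapping primitives; coordinates are from the bounding-box lower-left.
Bottom flange: 6.4 × 1.1, A = 7.04 in², x = 3.2 in, Ī = 24.03 in⁴.
Web: 0.25 × 6.4, A = 1.6 in², x = 3.2 in, Ī = 0.0083333 in⁴.
Top flange: 6.4 × 1.1, A = 7.04 in², x = 3.2 in, Ī = 24.03 in⁴.
By symmetry the centroid is at mid-width, x̄ = 3.2 in.
All pieces are centred on the vertical centroidal axis, so I = ΣĪ = 48.068 in⁴.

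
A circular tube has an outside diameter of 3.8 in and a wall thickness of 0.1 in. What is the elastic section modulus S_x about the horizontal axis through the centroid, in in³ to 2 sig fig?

Treat the section as a set of non-overlapping primitives; coordinates are from the bounding-box lower-left.
Outer circle: ⌀3.8, A = 11.34 in², y = 1.9 in, Ī = 10.24 in⁴.
Bore (subtracted): ⌀3.6, A = 10.18 in², y = 1.9 in, Ī = 8.245 in⁴.
By symmetry the centroid is at mid-height, ȳ = 1.9 in.
All pieces are centred on the horizontal axis through the centroid, so I = ΣĪ (holes subtracted) = 1.991 in⁴.
Extreme fibre distance c = 1.9 in; S = I/c = 1.048 in³.

S_x ≈ 1.0 in³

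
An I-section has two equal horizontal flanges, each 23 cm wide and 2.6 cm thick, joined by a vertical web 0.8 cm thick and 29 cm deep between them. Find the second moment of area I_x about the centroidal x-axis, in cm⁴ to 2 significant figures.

Split into non-overlapping primitives; take the origin at the lower-left of the bounding box.
Bottom flange: 23 × 2.6, A = 59.8 cm², y = 1.3 cm, Ī = 33.69 cm⁴.
Web: 0.8 × 29, A = 23.2 cm², y = 17.1 cm, Ī = 1 626 cm⁴.
Top flange: 23 × 2.6, A = 59.8 cm², y = 32.9 cm, Ī = 33.69 cm⁴.
By symmetry the centroid is at mid-height, ȳ = 17.1 cm.
Transfer each piece to the centroidal x-axis using Ī + A·d² with d = y − 17.1:
  bottom flange: d = -15.8 cm → contributes +14 962 cm⁴
  web: d = 0 cm → contributes +1 626 cm⁴
  top flange: d = 15.8 cm → contributes +14 962 cm⁴
Total I = 31 550 cm⁴.

I_x ≈ 3.2 × 10⁴ cm⁴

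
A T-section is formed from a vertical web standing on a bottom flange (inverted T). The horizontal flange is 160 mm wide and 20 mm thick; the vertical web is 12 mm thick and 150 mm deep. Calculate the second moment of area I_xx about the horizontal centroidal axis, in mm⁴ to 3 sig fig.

Split into non-overlapping primitives; take the origin at the lower-left of the bounding box.
Flange: 160 × 20, A = 3 200 mm², y = 10 mm, Ī = 106 667 mm⁴.
Web: 12 × 150, A = 1 800 mm², y = 95 mm, Ī = 3 375 000 mm⁴.
Centroid: ȳ = ΣA·y / ΣA = 40.6 mm.
Transfer each piece to the horizontal centroidal axis using Ī + A·d² with d = y − 40.6:
  flange: d = -30.6 mm → contributes +3 103 019 mm⁴
  web: d = 54.4 mm → contributes +8 701 848 mm⁴
Total I = 11 804 867 mm⁴.

I_xx ≈ 1.18 × 10⁷ mm⁴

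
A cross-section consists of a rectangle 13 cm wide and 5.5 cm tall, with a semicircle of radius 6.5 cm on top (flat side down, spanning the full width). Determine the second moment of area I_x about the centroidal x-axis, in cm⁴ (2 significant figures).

Split into non-overlapping primitives; take the origin at the lower-left of the bounding box.
Rectangular body: 13 × 5.5, A = 71.5 cm², y = 2.75 cm, Ī = 180.2 cm⁴.
Semicircular cap: semicircle r = 6.5, A = 66.37 cm², y = 8.259 cm, Ī = 195.9 cm⁴.
Centroid: ȳ = ΣA·y / ΣA = 5.402 cm.
Transfer each piece to the centroidal x-axis using Ī + A·d² with d = y − 5.402:
  rectangular body: d = -2.652 cm → contributes +683 cm⁴
  semicircular cap: d = 2.857 cm → contributes +737.6 cm⁴
Total I = 1 421 cm⁴.

I_x ≈ 1400 cm⁴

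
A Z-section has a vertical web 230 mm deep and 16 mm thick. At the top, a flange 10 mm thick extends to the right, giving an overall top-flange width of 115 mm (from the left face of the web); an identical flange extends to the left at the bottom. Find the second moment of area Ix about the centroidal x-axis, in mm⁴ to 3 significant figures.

Ix ≈ 4.02 × 10⁷ mm⁴

Break the section into simple shapes (no overlaps), measuring from the bottom-left corner of the bounding box.
Web: 16 × 230, A = 3 680 mm², y = 115 mm, Ī = 16 222 667 mm⁴.
Top flange (beyond web): 99 × 10, A = 990 mm², y = 225 mm, Ī = 8 250 mm⁴.
Bottom flange (beyond web): 99 × 10, A = 990 mm², y = 5 mm, Ī = 8 250 mm⁴.
Centroid: ȳ = ΣA·y / ΣA = 115 mm.
Transfer each piece to the centroidal x-axis using Ī + A·d² with d = y − 115:
  web: d = 0 mm → contributes +16 222 667 mm⁴
  top flange (beyond web): d = 110 mm → contributes +11 987 250 mm⁴
  bottom flange (beyond web): d = -110 mm → contributes +11 987 250 mm⁴
Total I = 40 197 167 mm⁴.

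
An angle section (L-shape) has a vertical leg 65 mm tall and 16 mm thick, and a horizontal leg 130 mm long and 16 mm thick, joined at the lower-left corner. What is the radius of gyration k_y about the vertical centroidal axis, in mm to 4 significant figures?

Break the section into simple shapes (no overlaps), measuring from the bottom-left corner of the bounding box.
Vertical leg: 16 × 65, A = 1 040 mm², x = 8 mm, Ī = 22186.7 mm⁴.
Horizontal leg (remainder): 114 × 16, A = 1 824 mm², x = 73 mm, Ī = 1 975 392 mm⁴.
Centroid: x̄ = ΣA·x / ΣA = 49.3966 mm.
Transfer each piece to the vertical centroidal axis using Ī + A·d² with d = x − 49.3966:
  vertical leg: d = -41.3966 mm → contributes +1 804 416 mm⁴
  horizontal leg (remainder): d = 23.6034 mm → contributes +2 991 576 mm⁴
Total I = 4 795 992 mm⁴.
Radius of gyration: k = √(I/A) = √(4 795 992 / 2 864) = 40.9216 mm.

k_y ≈ 40.92 mm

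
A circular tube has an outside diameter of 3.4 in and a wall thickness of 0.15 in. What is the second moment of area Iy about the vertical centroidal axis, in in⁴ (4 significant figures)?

Treat the section as a set of non-overlapping primitives; coordinates are from the bounding-box lower-left.
Outer circle: ⌀3.4, A = 9.0792 in², x = 1.7 in, Ī = 6.55972 in⁴.
Bore (subtracted): ⌀3.1, A = 7.54768 in², x = 1.7 in, Ī = 4.53332 in⁴.
By symmetry the centroid is at mid-width, x̄ = 1.7 in.
All pieces are centred on the vertical centroidal axis, so I = ΣĪ (holes subtracted) = 2.0264 in⁴.

Iy ≈ 2.026 in⁴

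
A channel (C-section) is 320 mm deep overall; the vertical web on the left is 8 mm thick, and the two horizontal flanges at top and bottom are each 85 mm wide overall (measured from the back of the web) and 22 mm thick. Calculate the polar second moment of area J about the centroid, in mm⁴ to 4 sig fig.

Treat the section as a set of non-overlapping primitives; coordinates are from the bounding-box lower-left.
Web: 8 × 320, A = 2 560 mm², y = 160 mm, Ī = 21 845 333 mm⁴.
Top flange (beyond web): 77 × 22, A = 1 694 mm², y = 309 mm, Ī = 68324.7 mm⁴.
Bottom flange (beyond web): 77 × 22, A = 1 694 mm², y = 11 mm, Ī = 68324.7 mm⁴.
By symmetry the centroid is at mid-height, ȳ = 160 mm.
Transfer each piece to the centroidal x-axis using Ī + A·d² with d = y − 160:
  web: d = 0 mm → contributes +21 845 333 mm⁴
  top flange (beyond web): d = 149 mm → contributes +37 676 819 mm⁴
  bottom flange (beyond web): d = -149 mm → contributes +37 676 819 mm⁴
Total I = 97 198 971 mm⁴.
For the y-axis: x̄ = 28.2081 mm.
Repeating about the centroidal y-axis gives I_y = 4 321 453 mm⁴.
Polar second moment: J = I_x + I_y = 101 520 424 mm⁴.

J ≈ 1.015 × 10⁸ mm⁴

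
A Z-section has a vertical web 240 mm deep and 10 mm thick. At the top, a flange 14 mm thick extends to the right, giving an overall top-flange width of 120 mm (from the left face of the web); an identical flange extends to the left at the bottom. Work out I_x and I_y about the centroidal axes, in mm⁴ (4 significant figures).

Decompose the section into non-overlapping parts with the origin at the bottom-left of its bounding rectangle.
Web: 10 × 240, A = 2 400 mm², y = 120 mm, Ī = 11 520 000 mm⁴.
Top flange (beyond web): 110 × 14, A = 1 540 mm², y = 233 mm, Ī = 25153.3 mm⁴.
Bottom flange (beyond web): 110 × 14, A = 1 540 mm², y = 7 mm, Ī = 25153.3 mm⁴.
Centroid: ȳ = ΣA·y / ΣA = 120 mm.
Transfer each piece to the centroidal x-axis using Ī + A·d² with d = y − 120:
  web: d = 0 mm → contributes +11 520 000 mm⁴
  top flange (beyond web): d = 113 mm → contributes +19 689 413 mm⁴
  bottom flange (beyond web): d = -113 mm → contributes +19 689 413 mm⁴
Total I = 50 898 827 mm⁴.
For the y-axis: x̄ = 115 mm.
Repeating about the centroidal y-axis gives I_y = 14 213 667 mm⁴.

I_x ≈ 5.090 × 10⁷ mm⁴, I_y ≈ 1.421 × 10⁷ mm⁴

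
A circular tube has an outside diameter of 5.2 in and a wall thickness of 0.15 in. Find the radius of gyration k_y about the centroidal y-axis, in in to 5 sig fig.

k_y ≈ 1.7862 in

Decompose the section into non-overlapping parts with the origin at the bottom-left of its bounding rectangle.
Outer circle: ⌀5.2, A = 21.23717 in², x = 2.6 in, Ī = 35.89081 in⁴.
Bore (subtracted): ⌀4.9, A = 18.85741 in², x = 2.6 in, Ī = 28.2979 in⁴.
By symmetry the centroid is at mid-width, x̄ = 2.6 in.
All pieces are centred on the centroidal y-axis, so I = ΣĪ (holes subtracted) = 7.59291 in⁴.
Radius of gyration: k = √(I/A) = √(7.59291 / 2.379756) = 1.786232 in.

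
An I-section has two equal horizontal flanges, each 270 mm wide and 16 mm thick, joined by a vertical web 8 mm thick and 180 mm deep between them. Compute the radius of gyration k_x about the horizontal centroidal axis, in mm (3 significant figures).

k_x ≈ 92.9 mm

Break the section into simple shapes (no overlaps), measuring from the bottom-left corner of the bounding box.
Bottom flange: 270 × 16, A = 4 320 mm², y = 8 mm, Ī = 92 160 mm⁴.
Web: 8 × 180, A = 1 440 mm², y = 106 mm, Ī = 3 888 000 mm⁴.
Top flange: 270 × 16, A = 4 320 mm², y = 204 mm, Ī = 92 160 mm⁴.
By symmetry the centroid is at mid-height, ȳ = 106 mm.
Transfer each piece to the horizontal centroidal axis using Ī + A·d² with d = y − 106:
  bottom flange: d = -98 mm → contributes +41 581 440 mm⁴
  web: d = 0 mm → contributes +3 888 000 mm⁴
  top flange: d = 98 mm → contributes +41 581 440 mm⁴
Total I = 87 050 880 mm⁴.
Radius of gyration: k = √(I/A) = √(87 050 880 / 10 080) = 92.93 mm.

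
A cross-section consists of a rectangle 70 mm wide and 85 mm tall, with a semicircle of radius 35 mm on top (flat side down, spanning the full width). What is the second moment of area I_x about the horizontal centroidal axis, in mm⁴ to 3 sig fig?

Break the section into simple shapes (no overlaps), measuring from the bottom-left corner of the bounding box.
Rectangular body: 70 × 85, A = 5 950 mm², y = 42.5 mm, Ī = 3 582 396 mm⁴.
Semicircular cap: semicircle r = 35, A = 1924.2 mm², y = 99.854 mm, Ī = 164 704 mm⁴.
Centroid: ȳ = ΣA·y / ΣA = 56.516 mm.
Transfer each piece to the horizontal centroidal axis using Ī + A·d² with d = y − 56.516:
  rectangular body: d = -14.016 mm → contributes +4 751 216 mm⁴
  semicircular cap: d = 43.339 mm → contributes +3 778 874 mm⁴
Total I = 8 530 090 mm⁴.

I_x ≈ 8.53 × 10⁶ mm⁴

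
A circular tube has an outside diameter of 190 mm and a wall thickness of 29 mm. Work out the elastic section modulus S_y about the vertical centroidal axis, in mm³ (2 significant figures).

Break the section into simple shapes (no overlaps), measuring from the bottom-left corner of the bounding box.
Outer circle: ⌀190, A = 28 353 mm², x = 95 mm, Ī = 63 971 171 mm⁴.
Bore (subtracted): ⌀132, A = 13 685 mm², x = 95 mm, Ī = 14 902 723 mm⁴.
By symmetry the centroid is at mid-width, x̄ = 95 mm.
All pieces are centred on the vertical centroidal axis, so I = ΣĪ (holes subtracted) = 49 068 448 mm⁴.
Extreme fibre distance c = 95 mm; S = I/c = 516 510 mm³.

S_y ≈ 5.2 × 10⁵ mm³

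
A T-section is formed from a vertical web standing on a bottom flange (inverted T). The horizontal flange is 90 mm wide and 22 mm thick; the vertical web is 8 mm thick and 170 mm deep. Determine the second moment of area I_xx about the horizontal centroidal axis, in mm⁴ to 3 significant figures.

I_xx ≈ 1.08 × 10⁷ mm⁴

Treat the section as a set of non-overlapping primitives; coordinates are from the bounding-box lower-left.
Flange: 90 × 22, A = 1 980 mm², y = 11 mm, Ī = 79 860 mm⁴.
Web: 8 × 170, A = 1 360 mm², y = 107 mm, Ī = 3 275 333 mm⁴.
Centroid: ȳ = ΣA·y / ΣA = 50.09 mm.
Transfer each piece to the horizontal centroidal axis using Ī + A·d² with d = y − 50.09:
  flange: d = -39.09 mm → contributes +3 105 328 mm⁴
  web: d = 56.91 mm → contributes +7 680 059 mm⁴
Total I = 10 785 386 mm⁴.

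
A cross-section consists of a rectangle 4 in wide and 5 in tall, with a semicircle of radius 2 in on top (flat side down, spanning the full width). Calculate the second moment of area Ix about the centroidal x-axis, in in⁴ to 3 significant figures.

Ix ≈ 97.0 in⁴

Treat the section as a set of non-overlapping primitives; coordinates are from the bounding-box lower-left.
Rectangular body: 4 × 5, A = 20 in², y = 2.5 in, Ī = 41.667 in⁴.
Semicircular cap: semicircle r = 2, A = 6.2832 in², y = 5.8488 in, Ī = 1.7561 in⁴.
Centroid: ȳ = ΣA·y / ΣA = 3.3006 in.
Transfer each piece to the centroidal x-axis using Ī + A·d² with d = y − 3.3006:
  rectangular body: d = -0.80056 in → contributes +54.485 in⁴
  semicircular cap: d = 2.5483 in → contributes +42.557 in⁴
Total I = 97.042 in⁴.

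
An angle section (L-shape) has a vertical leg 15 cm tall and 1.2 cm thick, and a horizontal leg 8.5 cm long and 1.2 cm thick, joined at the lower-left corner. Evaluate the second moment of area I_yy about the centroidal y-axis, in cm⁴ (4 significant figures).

I_yy ≈ 147.5 cm⁴

Break the section into simple shapes (no overlaps), measuring from the bottom-left corner of the bounding box.
Vertical leg: 1.2 × 15, A = 18 cm², x = 0.6 cm, Ī = 2.16 cm⁴.
Horizontal leg (remainder): 7.3 × 1.2, A = 8.76 cm², x = 4.85 cm, Ī = 38.9017 cm⁴.
Centroid: x̄ = ΣA·x / ΣA = 1.99126 cm.
Transfer each piece to the centroidal y-axis using Ī + A·d² with d = x − 1.99126:
  vertical leg: d = -1.39126 cm → contributes +37.0007 cm⁴
  horizontal leg (remainder): d = 2.85874 cm → contributes +110.492 cm⁴
Total I = 147.493 cm⁴.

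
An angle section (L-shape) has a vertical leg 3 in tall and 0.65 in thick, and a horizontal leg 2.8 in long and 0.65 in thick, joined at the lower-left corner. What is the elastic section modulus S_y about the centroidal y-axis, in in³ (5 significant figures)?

S_y ≈ 1.1651 in³

Decompose the section into non-overlapping parts with the origin at the bottom-left of its bounding rectangle.
Vertical leg: 0.65 × 3, A = 1.95 in², x = 0.325 in, Ī = 0.06865625 in⁴.
Horizontal leg (remainder): 2.15 × 0.65, A = 1.3975 in², x = 1.725 in, Ī = 0.5383286 in⁴.
Centroid: x̄ = ΣA·x / ΣA = 0.909466 in.
Transfer each piece to the centroidal y-axis using Ī + A·d² with d = x − 0.909466:
  vertical leg: d = -0.584466 in → contributes +0.7347773 in⁴
  horizontal leg (remainder): d = 0.815534 in → contributes +1.4678 in⁴
Total I = 2.202577 in⁴.
Extreme fibre distance c = 1.890534 in; S = I/c = 1.165056 in³.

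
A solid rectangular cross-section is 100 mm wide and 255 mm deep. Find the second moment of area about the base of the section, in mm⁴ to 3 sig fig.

The section: 100 × 255, A = 25 500 mm², y = 127.5 mm, Ī = 138 178 125 mm⁴.
Transfer it to the base of the section using Ī + A·d² with d = y − 0:
  the section: d = 127.5 mm → contributes +552 712 500 mm⁴
Total I = 552 712 500 mm⁴.

I_base ≈ 5.53 × 10⁸ mm⁴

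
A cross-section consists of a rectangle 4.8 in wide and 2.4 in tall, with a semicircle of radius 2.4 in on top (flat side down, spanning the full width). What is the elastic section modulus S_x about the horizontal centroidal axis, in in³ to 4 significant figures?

Treat the section as a set of non-overlapping primitives; coordinates are from the bounding-box lower-left.
Rectangular body: 4.8 × 2.4, A = 11.52 in², y = 1.2 in, Ī = 5.5296 in⁴.
Semicircular cap: semicircle r = 2.4, A = 9.04779 in², y = 3.41859 in, Ī = 3.64147 in⁴.
Centroid: ȳ = ΣA·y / ΣA = 2.17596 in.
Transfer each piece to the horizontal centroidal axis using Ī + A·d² with d = y − 2.17596:
  rectangular body: d = -0.97596 in → contributes +16.5024 in⁴
  semicircular cap: d = 1.24263 in → contributes +17.6125 in⁴
Total I = 34.1148 in⁴.
Extreme fibre distance c = 2.62404 in; S = I/c = 13.0009 in³.

S_x ≈ 13.00 in³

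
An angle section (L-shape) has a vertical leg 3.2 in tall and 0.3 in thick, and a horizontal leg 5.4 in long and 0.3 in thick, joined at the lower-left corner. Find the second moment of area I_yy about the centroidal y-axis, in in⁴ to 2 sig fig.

I_yy ≈ 7.6 in⁴

Decompose the section into non-overlapping parts with the origin at the bottom-left of its bounding rectangle.
Vertical leg: 0.3 × 3.2, A = 0.96 in², x = 0.15 in, Ī = 0.0072 in⁴.
Horizontal leg (remainder): 5.1 × 0.3, A = 1.53 in², x = 2.85 in, Ī = 3.316 in⁴.
Centroid: x̄ = ΣA·x / ΣA = 1.809 in.
Transfer each piece to the centroidal y-axis using Ī + A·d² with d = x − 1.809:
  vertical leg: d = -1.659 in → contributes +2.65 in⁴
  horizontal leg (remainder): d = 1.041 in → contributes +4.974 in⁴
Total I = 7.624 in⁴.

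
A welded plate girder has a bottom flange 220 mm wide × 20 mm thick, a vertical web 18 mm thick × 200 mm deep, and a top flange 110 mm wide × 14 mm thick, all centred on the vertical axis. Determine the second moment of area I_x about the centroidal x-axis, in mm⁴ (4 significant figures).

Break the section into simple shapes (no overlaps), measuring from the bottom-left corner of the bounding box.
Bottom plate: 220 × 20, A = 4 400 mm², y = 10 mm, Ī = 146 667 mm⁴.
Web plate: 18 × 200, A = 3 600 mm², y = 120 mm, Ī = 12 000 000 mm⁴.
Top plate: 110 × 14, A = 1 540 mm², y = 227 mm, Ī = 25153.3 mm⁴.
Centroid: ȳ = ΣA·y / ΣA = 86.5388 mm.
Transfer each piece to the centroidal x-axis using Ī + A·d² with d = y − 86.5388:
  bottom plate: d = -76.5388 mm → contributes +25 922 683 mm⁴
  web plate: d = 33.4612 mm → contributes +16 030 751 mm⁴
  top plate: d = 140.461 mm → contributes +30 408 357 mm⁴
Total I = 72 361 791 mm⁴.

I_x ≈ 7.236 × 10⁷ mm⁴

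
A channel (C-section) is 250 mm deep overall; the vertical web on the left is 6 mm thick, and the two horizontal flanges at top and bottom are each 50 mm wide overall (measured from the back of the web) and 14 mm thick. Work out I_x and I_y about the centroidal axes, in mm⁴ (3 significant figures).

I_x ≈ 2.50 × 10⁷ mm⁴, I_y ≈ 6.26 × 10⁵ mm⁴

Split into non-overlapping primitives; take the origin at the lower-left of the bounding box.
Web: 6 × 250, A = 1 500 mm², y = 125 mm, Ī = 7 812 500 mm⁴.
Top flange (beyond web): 44 × 14, A = 616 mm², y = 243 mm, Ī = 10 061 mm⁴.
Bottom flange (beyond web): 44 × 14, A = 616 mm², y = 7 mm, Ī = 10 061 mm⁴.
By symmetry the centroid is at mid-height, ȳ = 125 mm.
Transfer each piece to the centroidal x-axis using Ī + A·d² with d = y − 125:
  web: d = 0 mm → contributes +7 812 500 mm⁴
  top flange (beyond web): d = 118 mm → contributes +8 587 245 mm⁴
  bottom flange (beyond web): d = -118 mm → contributes +8 587 245 mm⁴
Total I = 24 986 991 mm⁴.
For the y-axis: x̄ = 14.274 mm.
Repeating about the centroidal y-axis gives I_y = 626 030 mm⁴.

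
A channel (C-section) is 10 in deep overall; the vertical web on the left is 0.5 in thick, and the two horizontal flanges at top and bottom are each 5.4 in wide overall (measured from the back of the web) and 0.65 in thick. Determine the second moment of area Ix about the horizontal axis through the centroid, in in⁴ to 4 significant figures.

Ix ≈ 181.1 in⁴

Split into non-overlapping primitives; take the origin at the lower-left of the bounding box.
Web: 0.5 × 10, A = 5 in², y = 5 in, Ī = 41.6667 in⁴.
Top flange (beyond web): 4.9 × 0.65, A = 3.185 in², y = 9.675 in, Ī = 0.112139 in⁴.
Bottom flange (beyond web): 4.9 × 0.65, A = 3.185 in², y = 0.325 in, Ī = 0.112139 in⁴.
By symmetry the centroid is at mid-height, ȳ = 5 in.
Transfer each piece to the horizontal axis through the centroid using Ī + A·d² with d = y − 5:
  web: d = 0 in → contributes +41.6667 in⁴
  top flange (beyond web): d = 4.675 in → contributes +69.7223 in⁴
  bottom flange (beyond web): d = -4.675 in → contributes +69.7223 in⁴
Total I = 181.111 in⁴.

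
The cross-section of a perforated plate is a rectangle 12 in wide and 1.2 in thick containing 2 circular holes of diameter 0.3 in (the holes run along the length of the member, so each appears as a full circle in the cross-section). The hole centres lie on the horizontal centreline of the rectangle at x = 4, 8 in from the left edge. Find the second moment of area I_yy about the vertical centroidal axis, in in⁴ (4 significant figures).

Split into non-overlapping primitives; take the origin at the lower-left of the bounding box.
Plate: 12 × 1.2, A = 14.4 in², x = 6 in, Ī = 172.8 in⁴.
Hole 1 (subtracted): ⌀0.3, A = 0.0706858 in², x = 4 in, Ī = 0.000397608 in⁴.
Hole 2 (subtracted): ⌀0.3, A = 0.0706858 in², x = 8 in, Ī = 0.000397608 in⁴.
By symmetry the centroid is at mid-width, x̄ = 6 in.
Transfer each piece to the vertical centroidal axis using Ī + A·d² with d = x − 6:
  plate: d = 0 in → contributes +172.8 in⁴
  hole 1: d = -2 in → contributes −0.283141 in⁴
  hole 2: d = 2 in → contributes −0.283141 in⁴
Total I = 172.234 in⁴.

I_yy ≈ 172.2 in⁴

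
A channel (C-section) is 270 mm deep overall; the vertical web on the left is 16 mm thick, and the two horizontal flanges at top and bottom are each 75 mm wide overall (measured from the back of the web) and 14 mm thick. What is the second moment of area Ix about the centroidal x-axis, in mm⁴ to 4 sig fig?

Split into non-overlapping primitives; take the origin at the lower-left of the bounding box.
Web: 16 × 270, A = 4 320 mm², y = 135 mm, Ī = 26 244 000 mm⁴.
Top flange (beyond web): 59 × 14, A = 826 mm², y = 263 mm, Ī = 13491.3 mm⁴.
Bottom flange (beyond web): 59 × 14, A = 826 mm², y = 7 mm, Ī = 13491.3 mm⁴.
By symmetry the centroid is at mid-height, ȳ = 135 mm.
Transfer each piece to the centroidal x-axis using Ī + A·d² with d = y − 135:
  web: d = 0 mm → contributes +26 244 000 mm⁴
  top flange (beyond web): d = 128 mm → contributes +13 546 675 mm⁴
  bottom flange (beyond web): d = -128 mm → contributes +13 546 675 mm⁴
Total I = 53 337 351 mm⁴.

Ix ≈ 5.334 × 10⁷ mm⁴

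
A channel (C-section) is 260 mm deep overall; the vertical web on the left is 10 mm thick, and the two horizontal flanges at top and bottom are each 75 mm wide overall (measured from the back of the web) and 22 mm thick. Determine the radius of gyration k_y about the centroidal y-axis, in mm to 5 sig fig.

Split into non-overlapping primitives; take the origin at the lower-left of the bounding box.
Web: 10 × 260, A = 2 600 mm², x = 5 mm, Ī = 21666.67 mm⁴.
Top flange (beyond web): 65 × 22, A = 1 430 mm², x = 42.5 mm, Ī = 503479.2 mm⁴.
Bottom flange (beyond web): 65 × 22, A = 1 430 mm², x = 42.5 mm, Ī = 503479.2 mm⁴.
Centroid: x̄ = ΣA·x / ΣA = 24.64286 mm.
Transfer each piece to the centroidal y-axis using Ī + A·d² with d = x − 24.64286:
  web: d = -19.64286 mm → contributes +1 024 855 mm⁴
  top flange (beyond web): d = 17.85714 mm → contributes +959474.1 mm⁴
  bottom flange (beyond web): d = 17.85714 mm → contributes +959474.1 mm⁴
Total I = 2 943 804 mm⁴.
Radius of gyration: k = √(I/A) = √(2 943 804 / 5 460) = 23.21978 mm.

k_y ≈ 23.220 mm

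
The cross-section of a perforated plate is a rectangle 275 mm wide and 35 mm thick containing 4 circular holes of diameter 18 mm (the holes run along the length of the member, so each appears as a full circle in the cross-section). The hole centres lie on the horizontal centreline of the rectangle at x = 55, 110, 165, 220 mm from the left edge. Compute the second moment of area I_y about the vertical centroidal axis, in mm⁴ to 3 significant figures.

Treat the section as a set of non-overlapping primitives; coordinates are from the bounding-box lower-left.
Plate: 275 × 35, A = 9 625 mm², x = 137.5 mm, Ī = 60 657 552 mm⁴.
Hole 1 (subtracted): ⌀18, A = 254.47 mm², x = 55 mm, Ī = 5 153 mm⁴.
Hole 2 (subtracted): ⌀18, A = 254.47 mm², x = 110 mm, Ī = 5 153 mm⁴.
Hole 3 (subtracted): ⌀18, A = 254.47 mm², x = 165 mm, Ī = 5 153 mm⁴.
Hole 4 (subtracted): ⌀18, A = 254.47 mm², x = 220 mm, Ī = 5 153 mm⁴.
By symmetry the centroid is at mid-width, x̄ = 137.5 mm.
Transfer each piece to the vertical centroidal axis using Ī + A·d² with d = x − 137.5:
  plate: d = 0 mm → contributes +60 657 552 mm⁴
  hole 1: d = -82.5 mm → contributes −1 737 133 mm⁴
  hole 2: d = -27.5 mm → contributes −197 595 mm⁴
  hole 3: d = 27.5 mm → contributes −197 595 mm⁴
  hole 4: d = 82.5 mm → contributes −1 737 133 mm⁴
Total I = 56 788 096 mm⁴.

I_y ≈ 5.68 × 10⁷ mm⁴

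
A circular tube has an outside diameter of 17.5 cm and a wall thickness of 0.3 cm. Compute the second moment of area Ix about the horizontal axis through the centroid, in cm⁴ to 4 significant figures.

Treat the section as a set of non-overlapping primitives; coordinates are from the bounding-box lower-left.
Outer circle: ⌀17.5, A = 240.528 cm², y = 8.75 cm, Ī = 4603.86 cm⁴.
Bore (subtracted): ⌀16.9, A = 224.318 cm², y = 8.75 cm, Ī = 4004.21 cm⁴.
By symmetry the centroid is at mid-height, ȳ = 8.75 cm.
All pieces are centred on the horizontal axis through the centroid, so I = ΣĪ (holes subtracted) = 599.651 cm⁴.

Ix ≈ 599.7 cm⁴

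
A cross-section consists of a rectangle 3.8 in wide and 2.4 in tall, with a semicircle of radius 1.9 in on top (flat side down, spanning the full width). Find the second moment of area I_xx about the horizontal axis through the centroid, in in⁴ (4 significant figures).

I_xx ≈ 19.88 in⁴

Treat the section as a set of non-overlapping primitives; coordinates are from the bounding-box lower-left.
Rectangular body: 3.8 × 2.4, A = 9.12 in², y = 1.2 in, Ī = 4.3776 in⁴.
Semicircular cap: semicircle r = 1.9, A = 5.67057 in², y = 3.20639 in, Ī = 1.43036 in⁴.
Centroid: ȳ = ΣA·y / ΣA = 1.96923 in.
Transfer each piece to the horizontal axis through the centroid using Ī + A·d² with d = y − 1.96923:
  rectangular body: d = -0.76923 in → contributes +9.77404 in⁴
  semicircular cap: d = 1.23715 in → contributes +10.1095 in⁴
Total I = 19.8835 in⁴.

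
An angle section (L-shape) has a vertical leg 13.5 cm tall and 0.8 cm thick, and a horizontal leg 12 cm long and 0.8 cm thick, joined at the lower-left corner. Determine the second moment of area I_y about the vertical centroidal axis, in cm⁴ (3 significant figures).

I_y ≈ 271 cm⁴

Treat the section as a set of non-overlapping primitives; coordinates are from the bounding-box lower-left.
Vertical leg: 0.8 × 13.5, A = 10.8 cm², x = 0.4 cm, Ī = 0.576 cm⁴.
Horizontal leg (remainder): 11.2 × 0.8, A = 8.96 cm², x = 6.4 cm, Ī = 93.662 cm⁴.
Centroid: x̄ = ΣA·x / ΣA = 3.1206 cm.
Transfer each piece to the vertical centroidal axis using Ī + A·d² with d = x − 3.1206:
  vertical leg: d = -2.7206 cm → contributes +80.517 cm⁴
  horizontal leg (remainder): d = 3.2794 cm → contributes +190.02 cm⁴
Total I = 270.54 cm⁴.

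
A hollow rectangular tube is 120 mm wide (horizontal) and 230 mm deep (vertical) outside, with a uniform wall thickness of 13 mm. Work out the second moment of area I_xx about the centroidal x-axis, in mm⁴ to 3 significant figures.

I_xx ≈ 5.52 × 10⁷ mm⁴

Break the section into simple shapes (no overlaps), measuring from the bottom-left corner of the bounding box.
Outer rectangle: 120 × 230, A = 27 600 mm², y = 115 mm, Ī = 121 670 000 mm⁴.
Inner void (subtracted): 94 × 204, A = 19 176 mm², y = 115 mm, Ī = 66 502 368 mm⁴.
By symmetry the centroid is at mid-height, ȳ = 115 mm.
All pieces are centred on the centroidal x-axis, so I = ΣĪ (holes subtracted) = 55 167 632 mm⁴.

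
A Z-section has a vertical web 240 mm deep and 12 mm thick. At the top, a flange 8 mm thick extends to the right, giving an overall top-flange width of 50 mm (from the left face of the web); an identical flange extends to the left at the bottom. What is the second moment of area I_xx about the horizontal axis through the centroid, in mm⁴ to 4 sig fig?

Break the section into simple shapes (no overlaps), measuring from the bottom-left corner of the bounding box.
Web: 12 × 240, A = 2 880 mm², y = 120 mm, Ī = 13 824 000 mm⁴.
Top flange (beyond web): 38 × 8, A = 304 mm², y = 236 mm, Ī = 1621.33 mm⁴.
Bottom flange (beyond web): 38 × 8, A = 304 mm², y = 4 mm, Ī = 1621.33 mm⁴.
Centroid: ȳ = ΣA·y / ΣA = 120 mm.
Transfer each piece to the horizontal axis through the centroid using Ī + A·d² with d = y − 120:
  web: d = 0 mm → contributes +13 824 000 mm⁴
  top flange (beyond web): d = 116 mm → contributes +4 092 245 mm⁴
  bottom flange (beyond web): d = -116 mm → contributes +4 092 245 mm⁴
Total I = 22 008 491 mm⁴.

I_xx ≈ 2.201 × 10⁷ mm⁴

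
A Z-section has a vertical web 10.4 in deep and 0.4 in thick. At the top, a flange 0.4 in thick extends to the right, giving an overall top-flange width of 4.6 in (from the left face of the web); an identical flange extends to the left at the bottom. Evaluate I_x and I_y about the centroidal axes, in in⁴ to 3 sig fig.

I_x ≈ 122 in⁴, I_y ≈ 22.8 in⁴

Treat the section as a set of non-overlapping primitives; coordinates are from the bounding-box lower-left.
Web: 0.4 × 10.4, A = 4.16 in², y = 5.2 in, Ī = 37.495 in⁴.
Top flange (beyond web): 4.2 × 0.4, A = 1.68 in², y = 10.2 in, Ī = 0.0224 in⁴.
Bottom flange (beyond web): 4.2 × 0.4, A = 1.68 in², y = 0.2 in, Ī = 0.0224 in⁴.
Centroid: ȳ = ΣA·y / ΣA = 5.2 in.
Transfer each piece to the centroidal x-axis using Ī + A·d² with d = y − 5.2:
  web: d = 0 in → contributes +37.495 in⁴
  top flange (beyond web): d = 5 in → contributes +42.022 in⁴
  bottom flange (beyond web): d = -5 in → contributes +42.022 in⁴
Total I = 121.54 in⁴.
For the y-axis: x̄ = 4.4 in.
Repeating about the centroidal y-axis gives I_y = 22.769 in⁴.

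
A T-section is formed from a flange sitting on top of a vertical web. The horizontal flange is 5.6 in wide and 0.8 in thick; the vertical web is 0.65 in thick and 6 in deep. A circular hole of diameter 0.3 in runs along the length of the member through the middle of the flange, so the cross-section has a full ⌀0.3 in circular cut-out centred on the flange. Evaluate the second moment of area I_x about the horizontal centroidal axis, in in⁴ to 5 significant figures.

Split into non-overlapping primitives; take the origin at the lower-left of the bounding box.
Flange: 5.6 × 0.8, A = 4.48 in², y = 6.4 in, Ī = 0.2389333 in⁴.
Web: 0.65 × 6, A = 3.9 in², y = 3 in, Ī = 11.7 in⁴.
Hole (subtracted): ⌀0.3, A = 0.07068583 in², y = 6.4 in, Ī = 0.0003976078 in⁴.
Centroid: ȳ = ΣA·y / ΣA = 4.8042 in.
Transfer each piece to the horizontal centroidal axis using Ī + A·d² with d = y − 4.8042:
  flange: d = 1.5958 in → contributes +11.6476 in⁴
  web: d = -1.8042 in → contributes +24.39504 in⁴
  hole: d = 1.5958 in → contributes −0.1804045 in⁴
Total I = 35.86223 in⁴.

I_x ≈ 35.862 in⁴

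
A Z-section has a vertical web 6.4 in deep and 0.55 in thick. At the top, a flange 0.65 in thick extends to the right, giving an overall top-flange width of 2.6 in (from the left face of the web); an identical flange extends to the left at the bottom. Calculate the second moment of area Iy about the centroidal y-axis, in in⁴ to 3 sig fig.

Decompose the section into non-overlapping parts with the origin at the bottom-left of its bounding rectangle.
Web: 0.55 × 6.4, A = 3.52 in², x = 2.325 in, Ī = 0.088733 in⁴.
Top flange (beyond web): 2.05 × 0.65, A = 1.3325 in², x = 3.625 in, Ī = 0.46665 in⁴.
Bottom flange (beyond web): 2.05 × 0.65, A = 1.3325 in², x = 1.025 in, Ī = 0.46665 in⁴.
Centroid: x̄ = ΣA·x / ΣA = 2.325 in.
Transfer each piece to the centroidal y-axis using Ī + A·d² with d = x − 2.325:
  web: d = 0 in → contributes +0.088733 in⁴
  top flange (beyond web): d = 1.3 in → contributes +2.7186 in⁴
  bottom flange (beyond web): d = -1.3 in → contributes +2.7186 in⁴
Total I = 5.5259 in⁴.

Iy ≈ 5.53 in⁴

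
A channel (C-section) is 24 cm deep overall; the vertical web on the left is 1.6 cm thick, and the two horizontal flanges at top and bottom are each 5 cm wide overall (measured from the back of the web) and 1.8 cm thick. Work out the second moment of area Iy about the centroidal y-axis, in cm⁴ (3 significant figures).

Treat the section as a set of non-overlapping primitives; coordinates are from the bounding-box lower-left.
Web: 1.6 × 24, A = 38.4 cm², x = 0.8 cm, Ī = 8.192 cm⁴.
Top flange (beyond web): 3.4 × 1.8, A = 6.12 cm², x = 3.3 cm, Ī = 5.8956 cm⁴.
Bottom flange (beyond web): 3.4 × 1.8, A = 6.12 cm², x = 3.3 cm, Ī = 5.8956 cm⁴.
Centroid: x̄ = ΣA·x / ΣA = 1.4043 cm.
Transfer each piece to the centroidal y-axis using Ī + A·d² with d = x − 1.4043:
  web: d = -0.60427 cm → contributes +22.213 cm⁴
  top flange (beyond web): d = 1.8957 cm → contributes +27.89 cm⁴
  bottom flange (beyond web): d = 1.8957 cm → contributes +27.89 cm⁴
Total I = 77.993 cm⁴.

Iy ≈ 78.0 cm⁴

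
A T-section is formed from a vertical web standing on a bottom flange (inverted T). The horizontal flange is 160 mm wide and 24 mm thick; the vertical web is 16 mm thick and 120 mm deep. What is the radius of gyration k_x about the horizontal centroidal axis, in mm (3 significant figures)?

k_x ≈ 39.8 mm

Decompose the section into non-overlapping parts with the origin at the bottom-left of its bounding rectangle.
Flange: 160 × 24, A = 3 840 mm², y = 12 mm, Ī = 184 320 mm⁴.
Web: 16 × 120, A = 1 920 mm², y = 84 mm, Ī = 2 304 000 mm⁴.
Centroid: ȳ = ΣA·y / ΣA = 36 mm.
Transfer each piece to the horizontal centroidal axis using Ī + A·d² with d = y − 36:
  flange: d = -24 mm → contributes +2 396 160 mm⁴
  web: d = 48 mm → contributes +6 727 680 mm⁴
Total I = 9 123 840 mm⁴.
Radius of gyration: k = √(I/A) = √(9 123 840 / 5 760) = 39.799 mm.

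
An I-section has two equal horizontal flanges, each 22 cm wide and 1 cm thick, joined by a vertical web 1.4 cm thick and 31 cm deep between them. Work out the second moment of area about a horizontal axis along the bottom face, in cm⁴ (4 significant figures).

Break the section into simple shapes (no overlaps), measuring from the bottom-left corner of the bounding box.
Bottom flange: 22 × 1, A = 22 cm², y = 0.5 cm, Ī = 1.83333 cm⁴.
Web: 1.4 × 31, A = 43.4 cm², y = 16.5 cm, Ī = 3475.62 cm⁴.
Top flange: 22 × 1, A = 22 cm², y = 32.5 cm, Ī = 1.83333 cm⁴.
Transfer each piece to the base of the section using Ī + A·d² with d = y − 0:
  bottom flange: d = 0.5 cm → contributes +7.33333 cm⁴
  web: d = 16.5 cm → contributes +15291.3 cm⁴
  top flange: d = 32.5 cm → contributes +23239.3 cm⁴
Total I = 38537.9 cm⁴.

I_base ≈ 3.854 × 10⁴ cm⁴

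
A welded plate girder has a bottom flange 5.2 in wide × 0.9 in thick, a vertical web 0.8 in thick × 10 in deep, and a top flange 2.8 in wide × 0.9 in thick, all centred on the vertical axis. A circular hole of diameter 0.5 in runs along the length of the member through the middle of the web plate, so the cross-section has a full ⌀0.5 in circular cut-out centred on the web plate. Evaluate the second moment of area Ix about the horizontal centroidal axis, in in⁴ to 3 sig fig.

Break the section into simple shapes (no overlaps), measuring from the bottom-left corner of the bounding box.
Bottom plate: 5.2 × 0.9, A = 4.68 in², y = 0.45 in, Ī = 0.3159 in⁴.
Web plate: 0.8 × 10, A = 8 in², y = 5.9 in, Ī = 66.667 in⁴.
Top plate: 2.8 × 0.9, A = 2.52 in², y = 11.35 in, Ī = 0.1701 in⁴.
Hole (subtracted): ⌀0.5, A = 0.19635 in², y = 5.9 in, Ī = 0.003068 in⁴.
Centroid: ȳ = ΣA·y / ΣA = 5.1154 in.
Transfer each piece to the horizontal centroidal axis using Ī + A·d² with d = y − 5.1154:
  bottom plate: d = -4.6654 in → contributes +102.18 in⁴
  web plate: d = 0.78461 in → contributes +71.592 in⁴
  top plate: d = 6.2346 in → contributes +98.123 in⁴
  hole: d = 0.78461 in → contributes −0.12394 in⁴
Total I = 271.77 in⁴.

Ix ≈ 272 in⁴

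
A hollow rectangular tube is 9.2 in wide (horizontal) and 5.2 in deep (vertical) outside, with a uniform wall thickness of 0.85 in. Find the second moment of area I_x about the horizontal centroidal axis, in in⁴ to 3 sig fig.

Split into non-overlapping primitives; take the origin at the lower-left of the bounding box.
Outer rectangle: 9.2 × 5.2, A = 47.84 in², y = 2.6 in, Ī = 107.8 in⁴.
Inner void (subtracted): 7.5 × 3.5, A = 26.25 in², y = 2.6 in, Ī = 26.797 in⁴.
By symmetry the centroid is at mid-height, ȳ = 2.6 in.
All pieces are centred on the horizontal centroidal axis, so I = ΣĪ (holes subtracted) = 81.003 in⁴.

I_x ≈ 81.0 in⁴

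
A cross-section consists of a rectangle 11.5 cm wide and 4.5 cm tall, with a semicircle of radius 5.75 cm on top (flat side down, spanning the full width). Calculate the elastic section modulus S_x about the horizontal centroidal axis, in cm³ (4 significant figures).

Decompose the section into non-overlapping parts with the origin at the bottom-left of its bounding rectangle.
Rectangular body: 11.5 × 4.5, A = 51.75 cm², y = 2.25 cm, Ī = 87.3281 cm⁴.
Semicircular cap: semicircle r = 5.75, A = 51.9345 cm², y = 6.94038 cm, Ī = 119.979 cm⁴.
Centroid: ȳ = ΣA·y / ΣA = 4.59936 cm.
Transfer each piece to the horizontal centroidal axis using Ī + A·d² with d = y − 4.59936:
  rectangular body: d = -2.34936 cm → contributes +372.962 cm⁴
  semicircular cap: d = 2.34102 cm → contributes +404.598 cm⁴
Total I = 777.56 cm⁴.
Extreme fibre distance c = 5.65064 cm; S = I/c = 137.606 cm³.

S_x ≈ 137.6 cm³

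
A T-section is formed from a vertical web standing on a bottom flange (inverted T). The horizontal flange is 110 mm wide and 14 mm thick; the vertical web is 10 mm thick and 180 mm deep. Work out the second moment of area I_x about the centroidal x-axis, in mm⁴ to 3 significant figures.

I_x ≈ 1.27 × 10⁷ mm⁴

Split into non-overlapping primitives; take the origin at the lower-left of the bounding box.
Flange: 110 × 14, A = 1 540 mm², y = 7 mm, Ī = 25 153 mm⁴.
Web: 10 × 180, A = 1 800 mm², y = 104 mm, Ī = 4 860 000 mm⁴.
Centroid: ȳ = ΣA·y / ΣA = 59.275 mm.
Transfer each piece to the centroidal x-axis using Ī + A·d² with d = y − 59.275:
  flange: d = -52.275 mm → contributes +4 233 546 mm⁴
  web: d = 44.725 mm → contributes +8 460 514 mm⁴
Total I = 12 694 060 mm⁴.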